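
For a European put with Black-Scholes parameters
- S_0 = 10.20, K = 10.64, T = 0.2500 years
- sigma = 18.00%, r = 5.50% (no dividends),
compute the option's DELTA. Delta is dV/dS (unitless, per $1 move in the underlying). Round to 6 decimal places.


Answer: Delta = -0.606987

Derivation:
d1 = -0.2714751514; d2 = -0.3614751514
phi(d1) = 0.3845090658; exp(-qT) = 1.0000000000; exp(-rT) = 0.9863440995
N(-d1) = 0.6069871957
Delta = -exp(-qT) * N(-d1) = -1.0000000000 * 0.6069871957 = -0.606987


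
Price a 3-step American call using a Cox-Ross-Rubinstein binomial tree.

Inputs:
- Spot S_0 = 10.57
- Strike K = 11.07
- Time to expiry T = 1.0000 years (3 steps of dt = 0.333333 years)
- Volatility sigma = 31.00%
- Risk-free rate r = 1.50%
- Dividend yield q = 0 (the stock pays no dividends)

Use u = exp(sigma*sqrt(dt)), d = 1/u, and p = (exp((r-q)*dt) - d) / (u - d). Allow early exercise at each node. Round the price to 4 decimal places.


dt = T/N = 0.333333
u = exp(sigma*sqrt(dt)) = 1.195995; d = 1/u = 0.836124
p = (exp((r-q)*dt) - d) / (u - d) = 0.469303
Discount per step: exp(-r*dt) = 0.995012
Stock lattice S(k, i) with i counting down-moves:
  k=0: S(0,0) = 10.5700
  k=1: S(1,0) = 12.6417; S(1,1) = 8.8378
  k=2: S(2,0) = 15.1194; S(2,1) = 10.5700; S(2,2) = 7.3895
  k=3: S(3,0) = 18.0827; S(3,1) = 12.6417; S(3,2) = 8.8378; S(3,3) = 6.1786
Terminal payoffs V(N, i) = max(S_T - K, 0):
  V(3,0) = 7.012698; V(3,1) = 1.571669; V(3,2) = 0.000000; V(3,3) = 0.000000
Backward induction: V(k, i) = exp(-r*dt) * [p * V(k+1, i) + (1-p) * V(k+1, i+1)]; then take max(V_cont, immediate exercise) for American.
  V(2,0) = exp(-r*dt) * [p*7.012698 + (1-p)*1.571669] = 4.104586; exercise = 4.049374; V(2,0) = max -> 4.104586
  V(2,1) = exp(-r*dt) * [p*1.571669 + (1-p)*0.000000] = 0.733910; exercise = 0.000000; V(2,1) = max -> 0.733910
  V(2,2) = exp(-r*dt) * [p*0.000000 + (1-p)*0.000000] = 0.000000; exercise = 0.000000; V(2,2) = max -> 0.000000
  V(1,0) = exp(-r*dt) * [p*4.104586 + (1-p)*0.733910] = 2.304229; exercise = 1.571669; V(1,0) = max -> 2.304229
  V(1,1) = exp(-r*dt) * [p*0.733910 + (1-p)*0.000000] = 0.342708; exercise = 0.000000; V(1,1) = max -> 0.342708
  V(0,0) = exp(-r*dt) * [p*2.304229 + (1-p)*0.342708] = 1.256955; exercise = 0.000000; V(0,0) = max -> 1.256955

Answer: Price = V(0,0) = 1.2570


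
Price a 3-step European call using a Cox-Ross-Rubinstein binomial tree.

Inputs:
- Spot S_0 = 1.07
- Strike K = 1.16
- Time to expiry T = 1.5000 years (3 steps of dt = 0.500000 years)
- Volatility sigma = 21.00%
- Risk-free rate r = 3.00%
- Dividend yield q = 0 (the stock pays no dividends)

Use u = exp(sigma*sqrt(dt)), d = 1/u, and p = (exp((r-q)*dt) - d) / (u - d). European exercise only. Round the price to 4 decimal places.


Answer: Price = V(0,0) = 0.0961

Derivation:
dt = T/N = 0.500000
u = exp(sigma*sqrt(dt)) = 1.160084; d = 1/u = 0.862007
p = (exp((r-q)*dt) - d) / (u - d) = 0.513647
Discount per step: exp(-r*dt) = 0.985112
Stock lattice S(k, i) with i counting down-moves:
  k=0: S(0,0) = 1.0700
  k=1: S(1,0) = 1.2413; S(1,1) = 0.9223
  k=2: S(2,0) = 1.4400; S(2,1) = 1.0700; S(2,2) = 0.7951
  k=3: S(3,0) = 1.6705; S(3,1) = 1.2413; S(3,2) = 0.9223; S(3,3) = 0.6854
Terminal payoffs V(N, i) = max(S_T - K, 0):
  V(3,0) = 0.510522; V(3,1) = 0.081290; V(3,2) = 0.000000; V(3,3) = 0.000000
Backward induction: V(k, i) = exp(-r*dt) * [p * V(k+1, i) + (1-p) * V(k+1, i+1)].
  V(2,0) = exp(-r*dt) * [p*0.510522 + (1-p)*0.081290] = 0.297271
  V(2,1) = exp(-r*dt) * [p*0.081290 + (1-p)*0.000000] = 0.041133
  V(2,2) = exp(-r*dt) * [p*0.000000 + (1-p)*0.000000] = 0.000000
  V(1,0) = exp(-r*dt) * [p*0.297271 + (1-p)*0.041133] = 0.170126
  V(1,1) = exp(-r*dt) * [p*0.041133 + (1-p)*0.000000] = 0.020813
  V(0,0) = exp(-r*dt) * [p*0.170126 + (1-p)*0.020813] = 0.096055


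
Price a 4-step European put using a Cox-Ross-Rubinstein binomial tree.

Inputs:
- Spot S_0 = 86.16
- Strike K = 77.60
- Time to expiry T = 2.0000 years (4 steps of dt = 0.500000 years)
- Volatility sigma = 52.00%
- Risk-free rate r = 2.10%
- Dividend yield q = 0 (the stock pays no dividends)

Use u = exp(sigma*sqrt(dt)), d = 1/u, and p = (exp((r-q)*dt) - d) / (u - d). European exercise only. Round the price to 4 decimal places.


Answer: Price = V(0,0) = 17.4478

Derivation:
dt = T/N = 0.500000
u = exp(sigma*sqrt(dt)) = 1.444402; d = 1/u = 0.692328
p = (exp((r-q)*dt) - d) / (u - d) = 0.423133
Discount per step: exp(-r*dt) = 0.989555
Stock lattice S(k, i) with i counting down-moves:
  k=0: S(0,0) = 86.1600
  k=1: S(1,0) = 124.4497; S(1,1) = 59.6510
  k=2: S(2,0) = 179.7554; S(2,1) = 86.1600; S(2,2) = 41.2980
  k=3: S(3,0) = 259.6391; S(3,1) = 124.4497; S(3,2) = 59.6510; S(3,3) = 28.5918
  k=4: S(4,0) = 375.0233; S(4,1) = 179.7554; S(4,2) = 86.1600; S(4,3) = 41.2980; S(4,4) = 19.7949
Terminal payoffs V(N, i) = max(K - S_T, 0):
  V(4,0) = 0.000000; V(4,1) = 0.000000; V(4,2) = 0.000000; V(4,3) = 36.301963; V(4,4) = 57.805108
Backward induction: V(k, i) = exp(-r*dt) * [p * V(k+1, i) + (1-p) * V(k+1, i+1)].
  V(3,0) = exp(-r*dt) * [p*0.000000 + (1-p)*0.000000] = 0.000000
  V(3,1) = exp(-r*dt) * [p*0.000000 + (1-p)*0.000000] = 0.000000
  V(3,2) = exp(-r*dt) * [p*0.000000 + (1-p)*36.301963] = 20.722673
  V(3,3) = exp(-r*dt) * [p*36.301963 + (1-p)*57.805108] = 48.197677
  V(2,0) = exp(-r*dt) * [p*0.000000 + (1-p)*0.000000] = 0.000000
  V(2,1) = exp(-r*dt) * [p*0.000000 + (1-p)*20.722673] = 11.829365
  V(2,2) = exp(-r*dt) * [p*20.722673 + (1-p)*48.197677] = 36.190100
  V(1,0) = exp(-r*dt) * [p*0.000000 + (1-p)*11.829365] = 6.752694
  V(1,1) = exp(-r*dt) * [p*11.829365 + (1-p)*36.190100] = 25.611929
  V(0,0) = exp(-r*dt) * [p*6.752694 + (1-p)*25.611929] = 17.447799


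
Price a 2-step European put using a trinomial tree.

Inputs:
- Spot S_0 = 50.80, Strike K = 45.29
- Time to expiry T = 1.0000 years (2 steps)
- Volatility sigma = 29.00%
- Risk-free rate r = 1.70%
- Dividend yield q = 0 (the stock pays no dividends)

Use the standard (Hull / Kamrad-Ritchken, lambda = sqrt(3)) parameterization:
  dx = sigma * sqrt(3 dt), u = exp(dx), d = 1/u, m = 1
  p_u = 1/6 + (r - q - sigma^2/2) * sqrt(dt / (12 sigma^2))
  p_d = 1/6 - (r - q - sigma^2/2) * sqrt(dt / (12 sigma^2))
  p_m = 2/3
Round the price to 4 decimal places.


dt = T/N = 0.500000; dx = sigma*sqrt(3*dt) = 0.355176
u = exp(dx) = 1.426432; d = 1/u = 0.701050
p_u = 0.149035, p_m = 0.666667, p_d = 0.184299
Discount per step: exp(-r*dt) = 0.991536
Stock lattice S(k, j) with j the centered position index:
  k=0: S(0,+0) = 50.8000
  k=1: S(1,-1) = 35.6133; S(1,+0) = 50.8000; S(1,+1) = 72.4627
  k=2: S(2,-2) = 24.9667; S(2,-1) = 35.6133; S(2,+0) = 50.8000; S(2,+1) = 72.4627; S(2,+2) = 103.3631
Terminal payoffs V(N, j) = max(K - S_T, 0):
  V(2,-2) = 20.323265; V(2,-1) = 9.676658; V(2,+0) = 0.000000; V(2,+1) = 0.000000; V(2,+2) = 0.000000
Backward induction: V(k, j) = exp(-r*dt) * [p_u * V(k+1, j+1) + p_m * V(k+1, j) + p_d * V(k+1, j-1)]
  V(1,-1) = exp(-r*dt) * [p_u*0.000000 + p_m*9.676658 + p_d*20.323265] = 10.110354
  V(1,+0) = exp(-r*dt) * [p_u*0.000000 + p_m*0.000000 + p_d*9.676658] = 1.768302
  V(1,+1) = exp(-r*dt) * [p_u*0.000000 + p_m*0.000000 + p_d*0.000000] = 0.000000
  V(0,+0) = exp(-r*dt) * [p_u*0.000000 + p_m*1.768302 + p_d*10.110354] = 3.016444

Answer: Price = V(0,0) = 3.0164


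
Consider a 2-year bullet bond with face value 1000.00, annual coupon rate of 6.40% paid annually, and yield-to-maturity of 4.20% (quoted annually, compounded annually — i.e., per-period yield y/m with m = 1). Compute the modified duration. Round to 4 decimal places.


Coupon per period c = face * coupon_rate / m = 64.000000
Periods per year m = 1; per-period yield y/m = 0.042000
Number of cashflows N = 2
Cashflows (t years, CF_t, discount factor 1/(1+y/m)^(m*t), PV):
  t = 1.0000: CF_t = 64.000000, DF = 0.959693, PV = 61.420345
  t = 2.0000: CF_t = 1064.000000, DF = 0.921010, PV = 979.955128
Price P = sum_t PV_t = 1041.375474
First compute Macaulay numerator sum_t t * PV_t:
  t * PV_t at t = 1.0000: 61.420345
  t * PV_t at t = 2.0000: 1959.910257
Macaulay duration D = 2021.330602 / 1041.375474 = 1.941020
Modified duration = D / (1 + y/m) = 1.941020 / (1 + 0.042000) = 1.862783

Answer: Modified duration = 1.8628


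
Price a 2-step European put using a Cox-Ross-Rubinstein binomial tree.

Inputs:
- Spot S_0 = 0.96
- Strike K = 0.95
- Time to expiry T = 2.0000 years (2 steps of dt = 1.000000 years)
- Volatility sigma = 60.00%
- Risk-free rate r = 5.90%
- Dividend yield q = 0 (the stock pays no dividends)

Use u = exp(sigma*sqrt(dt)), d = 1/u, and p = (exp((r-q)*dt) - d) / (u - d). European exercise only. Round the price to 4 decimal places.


Answer: Price = V(0,0) = 0.2100

Derivation:
dt = T/N = 1.000000
u = exp(sigma*sqrt(dt)) = 1.822119; d = 1/u = 0.548812
p = (exp((r-q)*dt) - d) / (u - d) = 0.402074
Discount per step: exp(-r*dt) = 0.942707
Stock lattice S(k, i) with i counting down-moves:
  k=0: S(0,0) = 0.9600
  k=1: S(1,0) = 1.7492; S(1,1) = 0.5269
  k=2: S(2,0) = 3.1873; S(2,1) = 0.9600; S(2,2) = 0.2891
Terminal payoffs V(N, i) = max(K - S_T, 0):
  V(2,0) = 0.000000; V(2,1) = 0.000000; V(2,2) = 0.660854
Backward induction: V(k, i) = exp(-r*dt) * [p * V(k+1, i) + (1-p) * V(k+1, i+1)].
  V(1,0) = exp(-r*dt) * [p*0.000000 + (1-p)*0.000000] = 0.000000
  V(1,1) = exp(-r*dt) * [p*0.000000 + (1-p)*0.660854] = 0.372503
  V(0,0) = exp(-r*dt) * [p*0.000000 + (1-p)*0.372503] = 0.209968


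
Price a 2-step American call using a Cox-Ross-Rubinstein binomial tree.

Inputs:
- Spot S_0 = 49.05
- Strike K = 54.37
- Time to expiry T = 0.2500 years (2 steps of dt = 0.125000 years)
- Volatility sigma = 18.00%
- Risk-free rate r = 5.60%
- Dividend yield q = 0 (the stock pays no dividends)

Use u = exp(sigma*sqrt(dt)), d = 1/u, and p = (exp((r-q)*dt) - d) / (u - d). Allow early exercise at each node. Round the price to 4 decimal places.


Answer: Price = V(0,0) = 0.3836

Derivation:
dt = T/N = 0.125000
u = exp(sigma*sqrt(dt)) = 1.065708; d = 1/u = 0.938343
p = (exp((r-q)*dt) - d) / (u - d) = 0.539248
Discount per step: exp(-r*dt) = 0.993024
Stock lattice S(k, i) with i counting down-moves:
  k=0: S(0,0) = 49.0500
  k=1: S(1,0) = 52.2730; S(1,1) = 46.0257
  k=2: S(2,0) = 55.7078; S(2,1) = 49.0500; S(2,2) = 43.1879
Terminal payoffs V(N, i) = max(S_T - K, 0):
  V(2,0) = 1.337757; V(2,1) = 0.000000; V(2,2) = 0.000000
Backward induction: V(k, i) = exp(-r*dt) * [p * V(k+1, i) + (1-p) * V(k+1, i+1)]; then take max(V_cont, immediate exercise) for American.
  V(1,0) = exp(-r*dt) * [p*1.337757 + (1-p)*0.000000] = 0.716351; exercise = 0.000000; V(1,0) = max -> 0.716351
  V(1,1) = exp(-r*dt) * [p*0.000000 + (1-p)*0.000000] = 0.000000; exercise = 0.000000; V(1,1) = max -> 0.000000
  V(0,0) = exp(-r*dt) * [p*0.716351 + (1-p)*0.000000] = 0.383597; exercise = 0.000000; V(0,0) = max -> 0.383597


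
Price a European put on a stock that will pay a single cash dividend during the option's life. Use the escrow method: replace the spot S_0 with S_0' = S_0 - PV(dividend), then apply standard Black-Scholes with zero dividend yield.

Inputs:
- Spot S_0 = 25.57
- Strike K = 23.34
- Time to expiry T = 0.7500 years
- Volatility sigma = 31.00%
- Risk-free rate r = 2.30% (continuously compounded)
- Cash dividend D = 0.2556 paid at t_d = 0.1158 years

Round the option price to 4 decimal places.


Answer: Price = 1.5596

Derivation:
PV(D) = D * exp(-r * t_d) = 0.2556 * 0.99734014 = 0.25492014
S_0' = S_0 - PV(D) = 25.5700 - 0.25492014 = 25.31507986
d1 = (ln(S_0'/K) + (r + sigma^2/2)*T) / (sigma*sqrt(T)) = 0.50106231
d2 = d1 - sigma*sqrt(T) = 0.23259443
exp(-rT) = 0.98289793
N(-d1) = 0.30816364; N(-d2) = 0.40803818
P = K * exp(-rT) * N(-d2) - S_0' * N(-d1) = 23.3400 * 0.98289793 * 0.40803818 - 25.31507986 * 0.30816364 = 1.5596


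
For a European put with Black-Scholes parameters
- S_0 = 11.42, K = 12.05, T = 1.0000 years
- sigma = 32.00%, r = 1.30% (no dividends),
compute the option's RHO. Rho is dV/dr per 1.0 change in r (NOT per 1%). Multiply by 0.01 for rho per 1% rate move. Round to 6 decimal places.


d1 = 0.0328173259; d2 = -0.2871826741
phi(d1) = 0.3987275124; exp(-qT) = 1.0000000000; exp(-rT) = 0.9870841350
N(-d2) = 0.6130137741
Rho = -K*T*exp(-rT)*N(-d2) = -12.0500 * 1.0000 * 0.9870841350 * 0.6130137741 = -7.291409

Answer: Rho = -7.291409


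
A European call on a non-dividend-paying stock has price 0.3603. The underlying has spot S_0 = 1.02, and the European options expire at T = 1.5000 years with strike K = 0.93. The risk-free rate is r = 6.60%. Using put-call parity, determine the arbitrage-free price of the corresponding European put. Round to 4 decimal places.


Put-call parity: C - P = S_0 * exp(-qT) - K * exp(-rT).
S_0 * exp(-qT) = 1.0200 * 1.00000000 = 1.02000000
K * exp(-rT) = 0.9300 * 0.90574271 = 0.84234072
P = C - S*exp(-qT) + K*exp(-rT)
P = 0.3603 - 1.02000000 + 0.84234072 = 0.1826

Answer: Put price = 0.1826


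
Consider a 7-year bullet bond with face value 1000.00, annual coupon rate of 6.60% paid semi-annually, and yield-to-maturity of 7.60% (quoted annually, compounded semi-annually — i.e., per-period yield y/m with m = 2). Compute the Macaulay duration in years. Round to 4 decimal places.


Answer: Macaulay duration = 5.6745 years

Derivation:
Coupon per period c = face * coupon_rate / m = 33.000000
Periods per year m = 2; per-period yield y/m = 0.038000
Number of cashflows N = 14
Cashflows (t years, CF_t, discount factor 1/(1+y/m)^(m*t), PV):
  t = 0.5000: CF_t = 33.000000, DF = 0.963391, PV = 31.791908
  t = 1.0000: CF_t = 33.000000, DF = 0.928122, PV = 30.628042
  t = 1.5000: CF_t = 33.000000, DF = 0.894145, PV = 29.506784
  t = 2.0000: CF_t = 33.000000, DF = 0.861411, PV = 28.426574
  t = 2.5000: CF_t = 33.000000, DF = 0.829876, PV = 27.385910
  t = 3.0000: CF_t = 33.000000, DF = 0.799495, PV = 26.383343
  t = 3.5000: CF_t = 33.000000, DF = 0.770227, PV = 25.417479
  t = 4.0000: CF_t = 33.000000, DF = 0.742030, PV = 24.486974
  t = 4.5000: CF_t = 33.000000, DF = 0.714865, PV = 23.590533
  t = 5.0000: CF_t = 33.000000, DF = 0.688694, PV = 22.726911
  t = 5.5000: CF_t = 33.000000, DF = 0.663482, PV = 21.894904
  t = 6.0000: CF_t = 33.000000, DF = 0.639193, PV = 21.093357
  t = 6.5000: CF_t = 33.000000, DF = 0.615793, PV = 20.321153
  t = 7.0000: CF_t = 1033.000000, DF = 0.593249, PV = 612.826268
Price P = sum_t PV_t = 946.480138
Macaulay numerator sum_t t * PV_t:
  t * PV_t at t = 0.5000: 15.895954
  t * PV_t at t = 1.0000: 30.628042
  t * PV_t at t = 1.5000: 44.260176
  t * PV_t at t = 2.0000: 56.853149
  t * PV_t at t = 2.5000: 68.464774
  t * PV_t at t = 3.0000: 79.150028
  t * PV_t at t = 3.5000: 88.961175
  t * PV_t at t = 4.0000: 97.947894
  t * PV_t at t = 4.5000: 106.157400
  t * PV_t at t = 5.0000: 113.634553
  t * PV_t at t = 5.5000: 120.421974
  t * PV_t at t = 6.0000: 126.560140
  t * PV_t at t = 6.5000: 132.087494
  t * PV_t at t = 7.0000: 4289.783875
Macaulay duration D = (sum_t t * PV_t) / P = 5370.806628 / 946.480138 = 5.674505


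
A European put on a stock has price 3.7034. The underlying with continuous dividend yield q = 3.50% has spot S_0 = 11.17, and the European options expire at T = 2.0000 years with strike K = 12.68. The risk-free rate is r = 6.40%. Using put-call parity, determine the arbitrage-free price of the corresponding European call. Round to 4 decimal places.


Put-call parity: C - P = S_0 * exp(-qT) - K * exp(-rT).
S_0 * exp(-qT) = 11.1700 * 0.93239382 = 10.41483897
K * exp(-rT) = 12.6800 * 0.87985338 = 11.15654085
C = P + S*exp(-qT) - K*exp(-rT)
C = 3.7034 + 10.41483897 - 11.15654085 = 2.9617

Answer: Call price = 2.9617


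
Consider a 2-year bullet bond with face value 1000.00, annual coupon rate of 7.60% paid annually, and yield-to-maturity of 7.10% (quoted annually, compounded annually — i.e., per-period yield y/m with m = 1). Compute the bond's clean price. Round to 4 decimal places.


Answer: Price = 1009.0276

Derivation:
Coupon per period c = face * coupon_rate / m = 76.000000
Periods per year m = 1; per-period yield y/m = 0.071000
Number of cashflows N = 2
Cashflows (t years, CF_t, discount factor 1/(1+y/m)^(m*t), PV):
  t = 1.0000: CF_t = 76.000000, DF = 0.933707, PV = 70.961718
  t = 2.0000: CF_t = 1076.000000, DF = 0.871808, PV = 938.065858
Price P = sum_t PV_t = 1009.027576


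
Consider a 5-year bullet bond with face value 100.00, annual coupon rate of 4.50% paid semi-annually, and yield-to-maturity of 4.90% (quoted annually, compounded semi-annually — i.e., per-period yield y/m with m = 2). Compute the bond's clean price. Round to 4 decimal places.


Answer: Price = 98.2451

Derivation:
Coupon per period c = face * coupon_rate / m = 2.250000
Periods per year m = 2; per-period yield y/m = 0.024500
Number of cashflows N = 10
Cashflows (t years, CF_t, discount factor 1/(1+y/m)^(m*t), PV):
  t = 0.5000: CF_t = 2.250000, DF = 0.976086, PV = 2.196193
  t = 1.0000: CF_t = 2.250000, DF = 0.952744, PV = 2.143673
  t = 1.5000: CF_t = 2.250000, DF = 0.929960, PV = 2.092409
  t = 2.0000: CF_t = 2.250000, DF = 0.907721, PV = 2.042371
  t = 2.5000: CF_t = 2.250000, DF = 0.886013, PV = 1.993530
  t = 3.0000: CF_t = 2.250000, DF = 0.864825, PV = 1.945856
  t = 3.5000: CF_t = 2.250000, DF = 0.844143, PV = 1.899323
  t = 4.0000: CF_t = 2.250000, DF = 0.823957, PV = 1.853902
  t = 4.5000: CF_t = 2.250000, DF = 0.804252, PV = 1.809568
  t = 5.0000: CF_t = 102.250000, DF = 0.785019, PV = 80.268231
Price P = sum_t PV_t = 98.245056


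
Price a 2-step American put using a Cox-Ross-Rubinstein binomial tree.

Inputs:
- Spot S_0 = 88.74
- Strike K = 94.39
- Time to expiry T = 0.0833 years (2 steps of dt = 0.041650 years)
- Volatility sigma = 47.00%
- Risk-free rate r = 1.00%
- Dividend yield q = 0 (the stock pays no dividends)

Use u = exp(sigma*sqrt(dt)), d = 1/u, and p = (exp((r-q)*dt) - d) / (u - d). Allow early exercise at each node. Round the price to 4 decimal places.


dt = T/N = 0.041650
u = exp(sigma*sqrt(dt)) = 1.100670; d = 1/u = 0.908537
p = (exp((r-q)*dt) - d) / (u - d) = 0.478207
Discount per step: exp(-r*dt) = 0.999584
Stock lattice S(k, i) with i counting down-moves:
  k=0: S(0,0) = 88.7400
  k=1: S(1,0) = 97.6735; S(1,1) = 80.6236
  k=2: S(2,0) = 107.5063; S(2,1) = 88.7400; S(2,2) = 73.2496
Terminal payoffs V(N, i) = max(K - S_T, 0):
  V(2,0) = 0.000000; V(2,1) = 5.650000; V(2,2) = 21.140426
Backward induction: V(k, i) = exp(-r*dt) * [p * V(k+1, i) + (1-p) * V(k+1, i+1)]; then take max(V_cont, immediate exercise) for American.
  V(1,0) = exp(-r*dt) * [p*0.000000 + (1-p)*5.650000] = 2.946904; exercise = 0.000000; V(1,0) = max -> 2.946904
  V(1,1) = exp(-r*dt) * [p*5.650000 + (1-p)*21.140426] = 13.727081; exercise = 13.766386; V(1,1) = max -> 13.766386
  V(0,0) = exp(-r*dt) * [p*2.946904 + (1-p)*13.766386] = 8.588858; exercise = 5.650000; V(0,0) = max -> 8.588858

Answer: Price = V(0,0) = 8.5889


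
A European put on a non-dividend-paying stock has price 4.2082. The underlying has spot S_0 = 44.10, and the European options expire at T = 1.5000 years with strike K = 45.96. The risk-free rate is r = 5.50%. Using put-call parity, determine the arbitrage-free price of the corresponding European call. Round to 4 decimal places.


Answer: Call price = 5.9877

Derivation:
Put-call parity: C - P = S_0 * exp(-qT) - K * exp(-rT).
S_0 * exp(-qT) = 44.1000 * 1.00000000 = 44.10000000
K * exp(-rT) = 45.9600 * 0.92081144 = 42.32049368
C = P + S*exp(-qT) - K*exp(-rT)
C = 4.2082 + 44.10000000 - 42.32049368 = 5.9877


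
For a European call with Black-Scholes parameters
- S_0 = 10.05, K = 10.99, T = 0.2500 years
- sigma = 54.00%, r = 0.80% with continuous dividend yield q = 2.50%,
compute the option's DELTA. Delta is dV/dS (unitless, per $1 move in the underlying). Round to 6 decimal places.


Answer: Delta = 0.413500

Derivation:
d1 = -0.2119004960; d2 = -0.4819004960
phi(d1) = 0.3900854570; exp(-qT) = 0.9937694906; exp(-rT) = 0.9980019987
N(d1) = 0.4160923318
Delta = exp(-qT) * N(d1) = 0.9937694906 * 0.4160923318 = 0.413500


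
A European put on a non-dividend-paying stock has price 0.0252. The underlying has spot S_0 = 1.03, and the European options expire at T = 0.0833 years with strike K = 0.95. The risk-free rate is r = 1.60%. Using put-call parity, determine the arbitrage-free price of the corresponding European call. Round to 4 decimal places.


Answer: Call price = 0.1065

Derivation:
Put-call parity: C - P = S_0 * exp(-qT) - K * exp(-rT).
S_0 * exp(-qT) = 1.0300 * 1.00000000 = 1.03000000
K * exp(-rT) = 0.9500 * 0.99866809 = 0.94873468
C = P + S*exp(-qT) - K*exp(-rT)
C = 0.0252 + 1.03000000 - 0.94873468 = 0.1065


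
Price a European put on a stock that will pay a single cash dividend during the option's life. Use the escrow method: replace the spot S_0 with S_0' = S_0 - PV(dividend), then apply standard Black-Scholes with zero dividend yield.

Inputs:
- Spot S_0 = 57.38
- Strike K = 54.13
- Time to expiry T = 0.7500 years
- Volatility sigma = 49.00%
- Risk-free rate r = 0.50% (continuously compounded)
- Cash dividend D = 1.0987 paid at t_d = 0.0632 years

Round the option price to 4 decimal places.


Answer: Price = 8.1283

Derivation:
PV(D) = D * exp(-r * t_d) = 1.0987 * 0.99968405 = 1.09835287
S_0' = S_0 - PV(D) = 57.3800 - 1.09835287 = 56.28164713
d1 = (ln(S_0'/K) + (r + sigma^2/2)*T) / (sigma*sqrt(T)) = 0.31287068
d2 = d1 - sigma*sqrt(T) = -0.11148177
exp(-rT) = 0.99625702
N(-d1) = 0.37718946; N(-d2) = 0.54438284
P = K * exp(-rT) * N(-d2) - S_0' * N(-d1) = 54.1300 * 0.99625702 * 0.54438284 - 56.28164713 * 0.37718946 = 8.1283


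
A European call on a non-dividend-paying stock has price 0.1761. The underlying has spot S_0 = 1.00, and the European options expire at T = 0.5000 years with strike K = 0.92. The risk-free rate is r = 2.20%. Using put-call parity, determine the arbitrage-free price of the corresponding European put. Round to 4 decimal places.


Put-call parity: C - P = S_0 * exp(-qT) - K * exp(-rT).
S_0 * exp(-qT) = 1.0000 * 1.00000000 = 1.00000000
K * exp(-rT) = 0.9200 * 0.98906028 = 0.90993546
P = C - S*exp(-qT) + K*exp(-rT)
P = 0.1761 - 1.00000000 + 0.90993546 = 0.0860

Answer: Put price = 0.0860


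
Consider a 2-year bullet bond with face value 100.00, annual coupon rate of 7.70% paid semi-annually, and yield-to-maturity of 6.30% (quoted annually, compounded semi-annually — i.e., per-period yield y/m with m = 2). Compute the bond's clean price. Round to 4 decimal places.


Coupon per period c = face * coupon_rate / m = 3.850000
Periods per year m = 2; per-period yield y/m = 0.031500
Number of cashflows N = 4
Cashflows (t years, CF_t, discount factor 1/(1+y/m)^(m*t), PV):
  t = 0.5000: CF_t = 3.850000, DF = 0.969462, PV = 3.732429
  t = 1.0000: CF_t = 3.850000, DF = 0.939856, PV = 3.618447
  t = 1.5000: CF_t = 3.850000, DF = 0.911155, PV = 3.507947
  t = 2.0000: CF_t = 103.850000, DF = 0.883330, PV = 91.733840
Price P = sum_t PV_t = 102.592663

Answer: Price = 102.5927


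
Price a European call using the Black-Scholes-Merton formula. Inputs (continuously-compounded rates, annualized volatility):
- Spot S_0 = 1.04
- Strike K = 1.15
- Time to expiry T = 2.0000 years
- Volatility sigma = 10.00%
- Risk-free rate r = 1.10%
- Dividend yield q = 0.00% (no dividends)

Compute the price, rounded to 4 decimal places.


Answer: Price = 0.0277

Derivation:
d1 = (ln(S/K) + (r - q + 0.5*sigma^2) * T) / (sigma * sqrt(T)) = -0.48465968
d2 = d1 - sigma * sqrt(T) = -0.62608104
exp(-rT) = 0.97824024; exp(-qT) = 1.00000000
C = S_0 * exp(-qT) * N(d1) - K * exp(-rT) * N(d2)
N(d1) = 0.31395889; N(d2) = 0.26563090
C = 1.0400 * 1.00000000 * 0.31395889 - 1.1500 * 0.97824024 * 0.26563090 = 0.0277


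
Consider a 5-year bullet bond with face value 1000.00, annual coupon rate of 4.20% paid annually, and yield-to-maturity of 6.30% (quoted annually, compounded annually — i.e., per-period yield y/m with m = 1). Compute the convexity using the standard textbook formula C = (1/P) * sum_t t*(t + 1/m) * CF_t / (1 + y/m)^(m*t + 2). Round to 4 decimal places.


Answer: Convexity = 23.6811

Derivation:
Coupon per period c = face * coupon_rate / m = 42.000000
Periods per year m = 1; per-period yield y/m = 0.063000
Number of cashflows N = 5
Cashflows (t years, CF_t, discount factor 1/(1+y/m)^(m*t), PV):
  t = 1.0000: CF_t = 42.000000, DF = 0.940734, PV = 39.510818
  t = 2.0000: CF_t = 42.000000, DF = 0.884980, PV = 37.169161
  t = 3.0000: CF_t = 42.000000, DF = 0.832531, PV = 34.966285
  t = 4.0000: CF_t = 42.000000, DF = 0.783190, PV = 32.893965
  t = 5.0000: CF_t = 1042.000000, DF = 0.736773, PV = 767.717422
Price P = sum_t PV_t = 912.257653
Convexity numerator sum_t t*(t + 1/m) * CF_t / (1+y/m)^(m*t + 2):
  t = 1.0000: term = 69.932571
  t = 2.0000: term = 197.363793
  t = 3.0000: term = 371.333571
  t = 4.0000: term = 582.210051
  t = 5.0000: term = 20382.437628
Convexity = (1/P) * sum = 21603.277614 / 912.257653 = 23.681114


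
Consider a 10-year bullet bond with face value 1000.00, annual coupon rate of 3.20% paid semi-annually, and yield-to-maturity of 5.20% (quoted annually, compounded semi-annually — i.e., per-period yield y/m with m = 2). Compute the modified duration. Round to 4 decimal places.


Answer: Modified duration = 8.2727

Derivation:
Coupon per period c = face * coupon_rate / m = 16.000000
Periods per year m = 2; per-period yield y/m = 0.026000
Number of cashflows N = 20
Cashflows (t years, CF_t, discount factor 1/(1+y/m)^(m*t), PV):
  t = 0.5000: CF_t = 16.000000, DF = 0.974659, PV = 15.594542
  t = 1.0000: CF_t = 16.000000, DF = 0.949960, PV = 15.199359
  t = 1.5000: CF_t = 16.000000, DF = 0.925887, PV = 14.814190
  t = 2.0000: CF_t = 16.000000, DF = 0.902424, PV = 14.438781
  t = 2.5000: CF_t = 16.000000, DF = 0.879555, PV = 14.072886
  t = 3.0000: CF_t = 16.000000, DF = 0.857266, PV = 13.716263
  t = 3.5000: CF_t = 16.000000, DF = 0.835542, PV = 13.368678
  t = 4.0000: CF_t = 16.000000, DF = 0.814369, PV = 13.029900
  t = 4.5000: CF_t = 16.000000, DF = 0.793732, PV = 12.699708
  t = 5.0000: CF_t = 16.000000, DF = 0.773618, PV = 12.377883
  t = 5.5000: CF_t = 16.000000, DF = 0.754013, PV = 12.064213
  t = 6.0000: CF_t = 16.000000, DF = 0.734906, PV = 11.758493
  t = 6.5000: CF_t = 16.000000, DF = 0.716282, PV = 11.460519
  t = 7.0000: CF_t = 16.000000, DF = 0.698131, PV = 11.170097
  t = 7.5000: CF_t = 16.000000, DF = 0.680440, PV = 10.887034
  t = 8.0000: CF_t = 16.000000, DF = 0.663197, PV = 10.611144
  t = 8.5000: CF_t = 16.000000, DF = 0.646390, PV = 10.342246
  t = 9.0000: CF_t = 16.000000, DF = 0.630010, PV = 10.080161
  t = 9.5000: CF_t = 16.000000, DF = 0.614045, PV = 9.824719
  t = 10.0000: CF_t = 1016.000000, DF = 0.598484, PV = 608.060080
Price P = sum_t PV_t = 845.570896
First compute Macaulay numerator sum_t t * PV_t:
  t * PV_t at t = 0.5000: 7.797271
  t * PV_t at t = 1.0000: 15.199359
  t * PV_t at t = 1.5000: 22.221284
  t * PV_t at t = 2.0000: 28.877563
  t * PV_t at t = 2.5000: 35.182216
  t * PV_t at t = 3.0000: 41.148790
  t * PV_t at t = 3.5000: 46.790372
  t * PV_t at t = 4.0000: 52.119602
  t * PV_t at t = 4.5000: 57.148686
  t * PV_t at t = 5.0000: 61.889415
  t * PV_t at t = 5.5000: 66.353174
  t * PV_t at t = 6.0000: 70.550956
  t * PV_t at t = 6.5000: 74.493375
  t * PV_t at t = 7.0000: 78.190677
  t * PV_t at t = 7.5000: 81.652753
  t * PV_t at t = 8.0000: 84.889152
  t * PV_t at t = 8.5000: 87.909088
  t * PV_t at t = 9.0000: 90.721453
  t * PV_t at t = 9.5000: 93.334828
  t * PV_t at t = 10.0000: 6080.600802
Macaulay duration D = 7177.070817 / 845.570896 = 8.487840
Modified duration = D / (1 + y/m) = 8.487840 / (1 + 0.026000) = 8.272749


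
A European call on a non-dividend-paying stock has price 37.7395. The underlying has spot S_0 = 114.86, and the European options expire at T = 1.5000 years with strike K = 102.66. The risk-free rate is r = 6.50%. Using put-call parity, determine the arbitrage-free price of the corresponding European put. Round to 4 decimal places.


Put-call parity: C - P = S_0 * exp(-qT) - K * exp(-rT).
S_0 * exp(-qT) = 114.8600 * 1.00000000 = 114.86000000
K * exp(-rT) = 102.6600 * 0.90710234 = 93.12312638
P = C - S*exp(-qT) + K*exp(-rT)
P = 37.7395 - 114.86000000 + 93.12312638 = 16.0026

Answer: Put price = 16.0026


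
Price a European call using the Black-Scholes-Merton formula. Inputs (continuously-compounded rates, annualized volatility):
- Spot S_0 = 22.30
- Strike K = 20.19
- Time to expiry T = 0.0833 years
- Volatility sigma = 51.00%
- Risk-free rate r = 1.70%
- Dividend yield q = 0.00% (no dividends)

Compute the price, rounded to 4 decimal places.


d1 = (ln(S/K) + (r - q + 0.5*sigma^2) * T) / (sigma * sqrt(T)) = 0.75850816
d2 = d1 - sigma * sqrt(T) = 0.61131329
exp(-rT) = 0.99858490; exp(-qT) = 1.00000000
C = S_0 * exp(-qT) * N(d1) - K * exp(-rT) * N(d2)
N(d1) = 0.77592659; N(d2) = 0.72950390
C = 22.3000 * 1.00000000 * 0.77592659 - 20.1900 * 0.99858490 * 0.72950390 = 2.5953

Answer: Price = 2.5953


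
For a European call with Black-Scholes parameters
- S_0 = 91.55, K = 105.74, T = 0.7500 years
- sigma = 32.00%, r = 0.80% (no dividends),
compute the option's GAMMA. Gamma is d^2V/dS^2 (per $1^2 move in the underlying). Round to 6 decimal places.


d1 = -0.3597540963; d2 = -0.6368822255
phi(d1) = 0.3739436961; exp(-qT) = 1.0000000000; exp(-rT) = 0.9940179641
Gamma = exp(-qT) * phi(d1) / (S * sigma * sqrt(T)) = 1.0000000000 * 0.3739436961 / (91.5500 * 0.3200 * 0.8660254038) = 0.014739

Answer: Gamma = 0.014739


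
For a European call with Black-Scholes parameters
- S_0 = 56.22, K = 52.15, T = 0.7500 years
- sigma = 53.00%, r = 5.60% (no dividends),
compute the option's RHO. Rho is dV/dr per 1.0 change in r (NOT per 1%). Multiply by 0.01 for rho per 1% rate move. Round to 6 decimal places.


d1 = 0.4847256039; d2 = 0.0257321399
phi(d1) = 0.3547230309; exp(-qT) = 1.0000000000; exp(-rT) = 0.9588697806
N(d2) = 0.5102645058
Rho = K*T*exp(-rT)*N(d2) = 52.1500 * 0.7500 * 0.9588697806 * 0.5102645058 = 19.136855

Answer: Rho = 19.136855


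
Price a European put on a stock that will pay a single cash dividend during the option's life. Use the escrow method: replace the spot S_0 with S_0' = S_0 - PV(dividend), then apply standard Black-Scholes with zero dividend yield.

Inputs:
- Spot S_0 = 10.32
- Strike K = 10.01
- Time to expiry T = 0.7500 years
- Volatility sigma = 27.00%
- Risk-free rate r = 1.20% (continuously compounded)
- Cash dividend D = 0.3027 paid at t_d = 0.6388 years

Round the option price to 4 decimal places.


PV(D) = D * exp(-r * t_d) = 0.3027 * 0.99236371 = 0.30038849
S_0' = S_0 - PV(D) = 10.3200 - 0.30038849 = 10.01961151
d1 = (ln(S_0'/K) + (r + sigma^2/2)*T) / (sigma*sqrt(T)) = 0.15950789
d2 = d1 - sigma*sqrt(T) = -0.07431897
exp(-rT) = 0.99104038
N(-d1) = 0.43663437; N(-d2) = 0.52962171
P = K * exp(-rT) * N(-d2) - S_0' * N(-d1) = 10.0100 * 0.99104038 * 0.52962171 - 10.01961151 * 0.43663437 = 0.8791

Answer: Price = 0.8791


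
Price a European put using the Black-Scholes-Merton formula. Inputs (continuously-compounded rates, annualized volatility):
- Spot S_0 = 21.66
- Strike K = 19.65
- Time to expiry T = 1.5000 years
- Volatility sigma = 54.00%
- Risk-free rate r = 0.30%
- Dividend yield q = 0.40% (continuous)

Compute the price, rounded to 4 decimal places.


d1 = (ln(S/K) + (r - q + 0.5*sigma^2) * T) / (sigma * sqrt(T)) = 0.47566959
d2 = d1 - sigma * sqrt(T) = -0.18569264
exp(-rT) = 0.99551011; exp(-qT) = 0.99401796
P = K * exp(-rT) * N(-d2) - S_0 * exp(-qT) * N(-d1)
N(-d1) = 0.31715489; N(-d2) = 0.57365710
P = 19.6500 * 0.99551011 * 0.57365710 - 21.6600 * 0.99401796 * 0.31715489 = 4.3933

Answer: Price = 4.3933


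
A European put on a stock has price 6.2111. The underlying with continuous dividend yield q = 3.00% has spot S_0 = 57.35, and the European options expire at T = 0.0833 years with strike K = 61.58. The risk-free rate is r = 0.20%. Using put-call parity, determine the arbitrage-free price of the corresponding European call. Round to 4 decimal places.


Answer: Call price = 1.8482

Derivation:
Put-call parity: C - P = S_0 * exp(-qT) - K * exp(-rT).
S_0 * exp(-qT) = 57.3500 * 0.99750412 = 57.20686128
K * exp(-rT) = 61.5800 * 0.99983341 = 61.56974163
C = P + S*exp(-qT) - K*exp(-rT)
C = 6.2111 + 57.20686128 - 61.56974163 = 1.8482


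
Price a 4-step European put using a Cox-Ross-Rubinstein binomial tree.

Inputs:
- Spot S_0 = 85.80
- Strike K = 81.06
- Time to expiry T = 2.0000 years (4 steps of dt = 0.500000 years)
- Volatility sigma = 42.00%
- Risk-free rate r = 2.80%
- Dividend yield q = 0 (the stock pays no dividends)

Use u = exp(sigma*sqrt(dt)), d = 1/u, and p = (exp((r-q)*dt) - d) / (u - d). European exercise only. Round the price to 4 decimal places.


Answer: Price = V(0,0) = 14.3101

Derivation:
dt = T/N = 0.500000
u = exp(sigma*sqrt(dt)) = 1.345795; d = 1/u = 0.743055
p = (exp((r-q)*dt) - d) / (u - d) = 0.449685
Discount per step: exp(-r*dt) = 0.986098
Stock lattice S(k, i) with i counting down-moves:
  k=0: S(0,0) = 85.8000
  k=1: S(1,0) = 115.4692; S(1,1) = 63.7541
  k=2: S(2,0) = 155.3979; S(2,1) = 85.8000; S(2,2) = 47.3729
  k=3: S(3,0) = 209.1337; S(3,1) = 115.4692; S(3,2) = 63.7541; S(3,3) = 35.2006
  k=4: S(4,0) = 281.4510; S(4,1) = 155.3979; S(4,2) = 85.8000; S(4,3) = 47.3729; S(4,4) = 26.1560
Terminal payoffs V(N, i) = max(K - S_T, 0):
  V(4,0) = 0.000000; V(4,1) = 0.000000; V(4,2) = 0.000000; V(4,3) = 33.687149; V(4,4) = 54.903974
Backward induction: V(k, i) = exp(-r*dt) * [p * V(k+1, i) + (1-p) * V(k+1, i+1)].
  V(3,0) = exp(-r*dt) * [p*0.000000 + (1-p)*0.000000] = 0.000000
  V(3,1) = exp(-r*dt) * [p*0.000000 + (1-p)*0.000000] = 0.000000
  V(3,2) = exp(-r*dt) * [p*0.000000 + (1-p)*33.687149] = 18.280800
  V(3,3) = exp(-r*dt) * [p*33.687149 + (1-p)*54.903974] = 44.732420
  V(2,0) = exp(-r*dt) * [p*0.000000 + (1-p)*0.000000] = 0.000000
  V(2,1) = exp(-r*dt) * [p*0.000000 + (1-p)*18.280800] = 9.920331
  V(2,2) = exp(-r*dt) * [p*18.280800 + (1-p)*44.732420] = 32.380992
  V(1,0) = exp(-r*dt) * [p*0.000000 + (1-p)*9.920331] = 5.383405
  V(1,1) = exp(-r*dt) * [p*9.920331 + (1-p)*32.380992] = 21.971004
  V(0,0) = exp(-r*dt) * [p*5.383405 + (1-p)*21.971004] = 14.310054


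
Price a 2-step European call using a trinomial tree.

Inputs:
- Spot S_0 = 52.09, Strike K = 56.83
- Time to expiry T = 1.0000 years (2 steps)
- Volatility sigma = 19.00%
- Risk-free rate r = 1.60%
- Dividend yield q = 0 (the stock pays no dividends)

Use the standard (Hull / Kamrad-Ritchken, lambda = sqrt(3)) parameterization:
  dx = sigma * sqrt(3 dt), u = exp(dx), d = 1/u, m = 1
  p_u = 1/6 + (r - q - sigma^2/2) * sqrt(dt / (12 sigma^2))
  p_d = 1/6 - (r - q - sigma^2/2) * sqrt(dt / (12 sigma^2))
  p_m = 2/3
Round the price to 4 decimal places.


dt = T/N = 0.500000; dx = sigma*sqrt(3*dt) = 0.232702
u = exp(dx) = 1.262005; d = 1/u = 0.792390
p_u = 0.164464, p_m = 0.666667, p_d = 0.168869
Discount per step: exp(-r*dt) = 0.992032
Stock lattice S(k, j) with j the centered position index:
  k=0: S(0,+0) = 52.0900
  k=1: S(1,-1) = 41.2756; S(1,+0) = 52.0900; S(1,+1) = 65.7378
  k=2: S(2,-2) = 32.7064; S(2,-1) = 41.2756; S(2,+0) = 52.0900; S(2,+1) = 65.7378; S(2,+2) = 82.9615
Terminal payoffs V(N, j) = max(S_T - K, 0):
  V(2,-2) = 0.000000; V(2,-1) = 0.000000; V(2,+0) = 0.000000; V(2,+1) = 8.907827; V(2,+2) = 26.131450
Backward induction: V(k, j) = exp(-r*dt) * [p_u * V(k+1, j+1) + p_m * V(k+1, j) + p_d * V(k+1, j-1)]
  V(1,-1) = exp(-r*dt) * [p_u*0.000000 + p_m*0.000000 + p_d*0.000000] = 0.000000
  V(1,+0) = exp(-r*dt) * [p_u*8.907827 + p_m*0.000000 + p_d*0.000000] = 1.453346
  V(1,+1) = exp(-r*dt) * [p_u*26.131450 + p_m*8.907827 + p_d*0.000000] = 10.154678
  V(0,+0) = exp(-r*dt) * [p_u*10.154678 + p_m*1.453346 + p_d*0.000000] = 2.617951

Answer: Price = V(0,0) = 2.6180


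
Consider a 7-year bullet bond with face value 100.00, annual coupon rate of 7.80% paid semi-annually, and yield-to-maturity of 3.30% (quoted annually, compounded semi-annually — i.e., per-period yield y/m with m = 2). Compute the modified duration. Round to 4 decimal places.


Coupon per period c = face * coupon_rate / m = 3.900000
Periods per year m = 2; per-period yield y/m = 0.016500
Number of cashflows N = 14
Cashflows (t years, CF_t, discount factor 1/(1+y/m)^(m*t), PV):
  t = 0.5000: CF_t = 3.900000, DF = 0.983768, PV = 3.836695
  t = 1.0000: CF_t = 3.900000, DF = 0.967799, PV = 3.774417
  t = 1.5000: CF_t = 3.900000, DF = 0.952090, PV = 3.713150
  t = 2.0000: CF_t = 3.900000, DF = 0.936635, PV = 3.652877
  t = 2.5000: CF_t = 3.900000, DF = 0.921432, PV = 3.593583
  t = 3.0000: CF_t = 3.900000, DF = 0.906475, PV = 3.535251
  t = 3.5000: CF_t = 3.900000, DF = 0.891761, PV = 3.477867
  t = 4.0000: CF_t = 3.900000, DF = 0.877285, PV = 3.421413
  t = 4.5000: CF_t = 3.900000, DF = 0.863045, PV = 3.365876
  t = 5.0000: CF_t = 3.900000, DF = 0.849036, PV = 3.311241
  t = 5.5000: CF_t = 3.900000, DF = 0.835254, PV = 3.257492
  t = 6.0000: CF_t = 3.900000, DF = 0.821696, PV = 3.204616
  t = 6.5000: CF_t = 3.900000, DF = 0.808359, PV = 3.152598
  t = 7.0000: CF_t = 103.900000, DF = 0.795237, PV = 82.625136
Price P = sum_t PV_t = 127.922212
First compute Macaulay numerator sum_t t * PV_t:
  t * PV_t at t = 0.5000: 1.918347
  t * PV_t at t = 1.0000: 3.774417
  t * PV_t at t = 1.5000: 5.569725
  t * PV_t at t = 2.0000: 7.305754
  t * PV_t at t = 2.5000: 8.983958
  t * PV_t at t = 3.0000: 10.605754
  t * PV_t at t = 3.5000: 12.172533
  t * PV_t at t = 4.0000: 13.685653
  t * PV_t at t = 4.5000: 15.146444
  t * PV_t at t = 5.0000: 16.556204
  t * PV_t at t = 5.5000: 17.916208
  t * PV_t at t = 6.0000: 19.227697
  t * PV_t at t = 6.5000: 20.491889
  t * PV_t at t = 7.0000: 578.375950
Macaulay duration D = 731.730533 / 127.922212 = 5.720121
Modified duration = D / (1 + y/m) = 5.720121 / (1 + 0.016500) = 5.627271

Answer: Modified duration = 5.6273


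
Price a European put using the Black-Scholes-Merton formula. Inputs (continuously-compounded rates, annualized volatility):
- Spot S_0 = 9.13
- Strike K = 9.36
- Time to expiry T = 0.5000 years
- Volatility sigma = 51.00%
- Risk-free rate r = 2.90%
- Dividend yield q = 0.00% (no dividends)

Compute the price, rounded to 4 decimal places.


d1 = (ln(S/K) + (r - q + 0.5*sigma^2) * T) / (sigma * sqrt(T)) = 0.15152994
d2 = d1 - sigma * sqrt(T) = -0.20909451
exp(-rT) = 0.98560462; exp(-qT) = 1.00000000
P = K * exp(-rT) * N(-d2) - S_0 * exp(-qT) * N(-d1)
N(-d1) = 0.43977885; N(-d2) = 0.58281277
P = 9.3600 * 0.98560462 * 0.58281277 - 9.1300 * 1.00000000 * 0.43977885 = 1.3614

Answer: Price = 1.3614


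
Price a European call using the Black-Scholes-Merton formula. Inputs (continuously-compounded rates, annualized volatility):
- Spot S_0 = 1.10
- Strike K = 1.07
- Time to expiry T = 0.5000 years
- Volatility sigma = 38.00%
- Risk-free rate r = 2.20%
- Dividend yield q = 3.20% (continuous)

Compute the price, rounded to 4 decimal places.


Answer: Price = 0.1269

Derivation:
d1 = (ln(S/K) + (r - q + 0.5*sigma^2) * T) / (sigma * sqrt(T)) = 0.21865056
d2 = d1 - sigma * sqrt(T) = -0.05005002
exp(-rT) = 0.98906028; exp(-qT) = 0.98412732
C = S_0 * exp(-qT) * N(d1) - K * exp(-rT) * N(d2)
N(d1) = 0.58653887; N(d2) = 0.48004126
C = 1.1000 * 0.98412732 * 0.58653887 - 1.0700 * 0.98906028 * 0.48004126 = 0.1269


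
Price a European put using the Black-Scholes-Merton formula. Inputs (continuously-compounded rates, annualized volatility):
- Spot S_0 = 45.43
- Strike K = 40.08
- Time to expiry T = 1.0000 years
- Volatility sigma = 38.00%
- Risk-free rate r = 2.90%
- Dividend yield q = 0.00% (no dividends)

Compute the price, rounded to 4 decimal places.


d1 = (ln(S/K) + (r - q + 0.5*sigma^2) * T) / (sigma * sqrt(T)) = 0.59604006
d2 = d1 - sigma * sqrt(T) = 0.21604006
exp(-rT) = 0.97141646; exp(-qT) = 1.00000000
P = K * exp(-rT) * N(-d2) - S_0 * exp(-qT) * N(-d1)
N(-d1) = 0.27557423; N(-d2) = 0.41447826
P = 40.0800 * 0.97141646 * 0.41447826 - 45.4300 * 1.00000000 * 0.27557423 = 3.6181

Answer: Price = 3.6181


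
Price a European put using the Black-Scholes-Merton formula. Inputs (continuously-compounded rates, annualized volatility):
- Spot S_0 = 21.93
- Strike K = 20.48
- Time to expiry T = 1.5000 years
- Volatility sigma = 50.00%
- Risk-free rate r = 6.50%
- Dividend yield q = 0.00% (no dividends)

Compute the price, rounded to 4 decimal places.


d1 = (ln(S/K) + (r - q + 0.5*sigma^2) * T) / (sigma * sqrt(T)) = 0.57711083
d2 = d1 - sigma * sqrt(T) = -0.03526161
exp(-rT) = 0.90710234; exp(-qT) = 1.00000000
P = K * exp(-rT) * N(-d2) - S_0 * exp(-qT) * N(-d1)
N(-d1) = 0.28193230; N(-d2) = 0.51406443
P = 20.4800 * 0.90710234 * 0.51406443 - 21.9300 * 1.00000000 * 0.28193230 = 3.3672

Answer: Price = 3.3672
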